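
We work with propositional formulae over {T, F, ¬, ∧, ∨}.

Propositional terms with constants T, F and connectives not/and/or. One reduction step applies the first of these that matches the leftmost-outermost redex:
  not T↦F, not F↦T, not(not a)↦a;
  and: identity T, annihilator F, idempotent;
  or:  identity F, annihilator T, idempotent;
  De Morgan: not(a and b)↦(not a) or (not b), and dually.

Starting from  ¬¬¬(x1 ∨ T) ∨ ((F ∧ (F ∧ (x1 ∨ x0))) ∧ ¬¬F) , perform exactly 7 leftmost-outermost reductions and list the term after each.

  start: ¬¬¬(x1 ∨ T) ∨ ((F ∧ (F ∧ (x1 ∨ x0))) ∧ ¬¬F)
  [1] ¬(x1 ∨ T) ∨ ((F ∧ (F ∧ (x1 ∨ x0))) ∧ ¬¬F)
  [2] (¬x1 ∧ ¬T) ∨ ((F ∧ (F ∧ (x1 ∨ x0))) ∧ ¬¬F)
  [3] (¬x1 ∧ F) ∨ ((F ∧ (F ∧ (x1 ∨ x0))) ∧ ¬¬F)
  [4] F ∨ ((F ∧ (F ∧ (x1 ∨ x0))) ∧ ¬¬F)
  [5] (F ∧ (F ∧ (x1 ∨ x0))) ∧ ¬¬F
  [6] F ∧ ¬¬F
  [7] F

Answer: after 7 steps: F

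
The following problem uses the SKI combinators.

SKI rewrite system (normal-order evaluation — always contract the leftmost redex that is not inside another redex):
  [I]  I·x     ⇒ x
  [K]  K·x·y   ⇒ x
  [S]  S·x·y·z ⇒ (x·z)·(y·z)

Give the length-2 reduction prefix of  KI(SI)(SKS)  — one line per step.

Answer: after 2 steps: SKS

Working:
  start: KI(SI)(SKS)
  [1] I(SKS)
  [2] SKS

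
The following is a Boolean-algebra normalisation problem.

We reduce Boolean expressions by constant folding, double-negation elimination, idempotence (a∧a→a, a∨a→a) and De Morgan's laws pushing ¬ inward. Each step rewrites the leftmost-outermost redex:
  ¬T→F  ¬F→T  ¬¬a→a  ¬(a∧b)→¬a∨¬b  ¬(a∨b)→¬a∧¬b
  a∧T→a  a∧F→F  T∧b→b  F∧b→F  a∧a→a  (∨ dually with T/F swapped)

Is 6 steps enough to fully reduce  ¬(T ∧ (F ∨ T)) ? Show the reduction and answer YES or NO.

Answer: NO — after 6 steps the term is ¬T, not yet normal

Reduction:
  start: ¬(T ∧ (F ∨ T))
  →1  ¬T ∨ ¬(F ∨ T)
  →2  F ∨ ¬(F ∨ T)
  →3  ¬(F ∨ T)
  →4  ¬F ∧ ¬T
  →5  T ∧ ¬T
  →6  ¬T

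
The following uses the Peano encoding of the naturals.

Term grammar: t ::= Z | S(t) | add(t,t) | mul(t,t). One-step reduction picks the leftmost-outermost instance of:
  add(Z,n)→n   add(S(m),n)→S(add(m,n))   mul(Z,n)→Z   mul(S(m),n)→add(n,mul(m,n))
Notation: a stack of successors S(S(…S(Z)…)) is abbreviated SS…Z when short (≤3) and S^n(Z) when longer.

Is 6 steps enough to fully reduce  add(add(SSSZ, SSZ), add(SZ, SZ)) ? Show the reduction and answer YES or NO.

  start: add(add(SSSZ, SSZ), add(SZ, SZ))
  [1] add(S(add(SSZ, SSZ)), add(SZ, SZ))
  [2] S(add(add(SSZ, SSZ), add(SZ, SZ)))
  [3] S(add(S(add(SZ, SSZ)), add(SZ, SZ)))
  [4] S(S(add(add(SZ, SSZ), add(SZ, SZ))))
  [5] S(S(add(S(add(Z, SSZ)), add(SZ, SZ))))
  [6] S(S(S(add(add(Z, SSZ), add(SZ, SZ)))))

Answer: NO — after 6 steps the term is S(S(S(add(add(Z, SSZ), add(SZ, SZ))))), not yet normal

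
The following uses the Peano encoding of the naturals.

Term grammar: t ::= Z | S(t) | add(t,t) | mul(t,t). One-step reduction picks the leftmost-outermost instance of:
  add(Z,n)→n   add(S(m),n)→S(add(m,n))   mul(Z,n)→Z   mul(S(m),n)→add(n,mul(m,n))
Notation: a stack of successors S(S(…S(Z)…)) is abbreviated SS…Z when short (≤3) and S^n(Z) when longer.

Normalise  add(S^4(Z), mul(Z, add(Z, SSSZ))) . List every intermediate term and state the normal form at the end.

  start: add(S^4(Z), mul(Z, add(Z, SSSZ)))
  →1  S(add(SSSZ, mul(Z, add(Z, SSSZ))))
  →2  S(S(add(SSZ, mul(Z, add(Z, SSSZ)))))
  →3  S(S(S(add(SZ, mul(Z, add(Z, SSSZ))))))
  →4  S(S(S(S(add(Z, mul(Z, add(Z, SSSZ)))))))
  →5  S(S(S(S(mul(Z, add(Z, SSSZ))))))
  →6  S^4(Z)

Answer: normal form = S^4(Z)  (in 6 steps)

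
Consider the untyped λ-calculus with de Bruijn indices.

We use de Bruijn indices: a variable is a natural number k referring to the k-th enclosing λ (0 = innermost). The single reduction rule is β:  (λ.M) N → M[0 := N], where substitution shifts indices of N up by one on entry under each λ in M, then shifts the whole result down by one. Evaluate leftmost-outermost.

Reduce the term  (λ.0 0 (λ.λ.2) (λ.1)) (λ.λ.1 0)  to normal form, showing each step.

  start: (λ.0 0 (λ.λ.2) (λ.1)) (λ.λ.1 0)
  →1  (λ.λ.1 0) (λ.λ.1 0) (λ.λ.λ.λ.1 0) (λ.λ.λ.1 0)
  →2  (λ.(λ.λ.1 0) 0) (λ.λ.λ.λ.1 0) (λ.λ.λ.1 0)
  →3  (λ.λ.1 0) (λ.λ.λ.λ.1 0) (λ.λ.λ.1 0)
  →4  (λ.(λ.λ.λ.λ.1 0) 0) (λ.λ.λ.1 0)
  →5  (λ.λ.λ.λ.1 0) (λ.λ.λ.1 0)
  →6  λ.λ.λ.1 0

Answer: normal form = λ.λ.λ.1 0  (in 6 steps)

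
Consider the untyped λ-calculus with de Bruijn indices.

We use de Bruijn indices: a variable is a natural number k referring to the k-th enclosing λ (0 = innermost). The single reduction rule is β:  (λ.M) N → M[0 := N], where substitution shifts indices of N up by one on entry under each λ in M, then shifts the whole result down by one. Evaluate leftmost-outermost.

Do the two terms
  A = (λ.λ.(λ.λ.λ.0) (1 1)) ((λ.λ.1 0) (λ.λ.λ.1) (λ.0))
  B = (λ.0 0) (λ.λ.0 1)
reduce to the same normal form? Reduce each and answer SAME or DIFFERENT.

Answer: DIFFERENT — A ⇓ λ.λ.λ.0, B ⇓ λ.0 (λ.λ.0 1)

Derivation:
Term A:
  start: (λ.λ.(λ.λ.λ.0) (1 1)) ((λ.λ.1 0) (λ.λ.λ.1) (λ.0))
  step 1: λ.(λ.λ.λ.0) ((λ.λ.1 0) (λ.λ.λ.1) (λ.0) ((λ.λ.1 0) (λ.λ.λ.1) (λ.0)))
  step 2: λ.λ.λ.0

Term B:
  start: (λ.0 0) (λ.λ.0 1)
  step 1: (λ.λ.0 1) (λ.λ.0 1)
  step 2: λ.0 (λ.λ.0 1)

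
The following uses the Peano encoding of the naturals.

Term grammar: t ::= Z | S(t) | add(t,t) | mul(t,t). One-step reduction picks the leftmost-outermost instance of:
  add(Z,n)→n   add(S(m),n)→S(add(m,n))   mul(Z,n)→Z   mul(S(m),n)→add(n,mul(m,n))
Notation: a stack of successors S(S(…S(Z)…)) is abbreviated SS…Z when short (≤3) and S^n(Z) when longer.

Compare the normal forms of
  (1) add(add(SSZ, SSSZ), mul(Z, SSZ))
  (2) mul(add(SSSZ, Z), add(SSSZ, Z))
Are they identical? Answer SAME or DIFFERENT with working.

Answer: DIFFERENT — A ⇓ S^5(Z), B ⇓ S^9(Z)

Reduction:
Term A:
  start: add(add(SSZ, SSSZ), mul(Z, SSZ))
  step 1: add(S(add(SZ, SSSZ)), mul(Z, SSZ))
  step 2: S(add(add(SZ, SSSZ), mul(Z, SSZ)))
  step 3: S(add(S(add(Z, SSSZ)), mul(Z, SSZ)))
  step 4: S(S(add(add(Z, SSSZ), mul(Z, SSZ))))
  step 5: S(S(add(SSSZ, mul(Z, SSZ))))
  step 6: S(S(S(add(SSZ, mul(Z, SSZ)))))
  step 7: S(S(S(S(add(SZ, mul(Z, SSZ))))))
  step 8: S(S(S(S(S(add(Z, mul(Z, SSZ)))))))
  step 9: S(S(S(S(S(mul(Z, SSZ))))))
  step 10: S^5(Z)

Term B:
  start: mul(add(SSSZ, Z), add(SSSZ, Z))
  step 1: mul(S(add(SSZ, Z)), add(SSSZ, Z))
  step 2: add(add(SSSZ, Z), mul(add(SSZ, Z), add(SSSZ, Z)))
  step 3: add(S(add(SSZ, Z)), mul(add(SSZ, Z), add(SSSZ, Z)))
  step 4: S(add(add(SSZ, Z), mul(add(SSZ, Z), add(SSSZ, Z))))
  step 5: S(add(S(add(SZ, Z)), mul(add(SSZ, Z), add(SSSZ, Z))))
  step 6: S(S(add(add(SZ, Z), mul(add(SSZ, Z), add(SSSZ, Z)))))
  step 7: S(S(add(S(add(Z, Z)), mul(add(SSZ, Z), add(SSSZ, Z)))))
  step 8: S(S(S(add(add(Z, Z), mul(add(SSZ, Z), add(SSSZ, Z))))))
  step 9: S(S(S(add(Z, mul(add(SSZ, Z), add(SSSZ, Z))))))
  step 10: S(S(S(mul(add(SSZ, Z), add(SSSZ, Z)))))
  step 11: S(S(S(mul(S(add(SZ, Z)), add(SSSZ, Z)))))
  step 12: S(S(S(add(add(SSSZ, Z), mul(add(SZ, Z), add(SSSZ, Z))))))
  step 13: S(S(S(add(S(add(SSZ, Z)), mul(add(SZ, Z), add(SSSZ, Z))))))
  step 14: S(S(S(S(add(add(SSZ, Z), mul(add(SZ, Z), add(SSSZ, Z)))))))
  step 15: S(S(S(S(add(S(add(SZ, Z)), mul(add(SZ, Z), add(SSSZ, Z)))))))
  step 16: S(S(S(S(S(add(add(SZ, Z), mul(add(SZ, Z), add(SSSZ, Z))))))))
  step 17: S(S(S(S(S(add(S(add(Z, Z)), mul(add(SZ, Z), add(SSSZ, Z))))))))
  step 18: S(S(S(S(S(S(add(add(Z, Z), mul(add(SZ, Z), add(SSSZ, Z)))))))))
  step 19: S(S(S(S(S(S(add(Z, mul(add(SZ, Z), add(SSSZ, Z)))))))))
  step 20: S(S(S(S(S(S(mul(add(SZ, Z), add(SSSZ, Z))))))))
  step 21: S(S(S(S(S(S(mul(S(add(Z, Z)), add(SSSZ, Z))))))))
  step 22: S(S(S(S(S(S(add(add(SSSZ, Z), mul(add(Z, Z), add(SSSZ, Z)))))))))
  step 23: S(S(S(S(S(S(add(S(add(SSZ, Z)), mul(add(Z, Z), add(SSSZ, Z)))))))))
  step 24: S(S(S(S(S(S(S(add(add(SSZ, Z), mul(add(Z, Z), add(SSSZ, Z))))))))))
  step 25: S(S(S(S(S(S(S(add(S(add(SZ, Z)), mul(add(Z, Z), add(SSSZ, Z))))))))))
  step 26: S(S(S(S(S(S(S(S(add(add(SZ, Z), mul(add(Z, Z), add(SSSZ, Z)))))))))))
  step 27: S(S(S(S(S(S(S(S(add(S(add(Z, Z)), mul(add(Z, Z), add(SSSZ, Z)))))))))))
  step 28: S(S(S(S(S(S(S(S(S(add(add(Z, Z), mul(add(Z, Z), add(SSSZ, Z))))))))))))
  step 29: S(S(S(S(S(S(S(S(S(add(Z, mul(add(Z, Z), add(SSSZ, Z))))))))))))
  step 30: S(S(S(S(S(S(S(S(S(mul(add(Z, Z), add(SSSZ, Z)))))))))))
  step 31: S(S(S(S(S(S(S(S(S(mul(Z, add(SSSZ, Z)))))))))))
  step 32: S^9(Z)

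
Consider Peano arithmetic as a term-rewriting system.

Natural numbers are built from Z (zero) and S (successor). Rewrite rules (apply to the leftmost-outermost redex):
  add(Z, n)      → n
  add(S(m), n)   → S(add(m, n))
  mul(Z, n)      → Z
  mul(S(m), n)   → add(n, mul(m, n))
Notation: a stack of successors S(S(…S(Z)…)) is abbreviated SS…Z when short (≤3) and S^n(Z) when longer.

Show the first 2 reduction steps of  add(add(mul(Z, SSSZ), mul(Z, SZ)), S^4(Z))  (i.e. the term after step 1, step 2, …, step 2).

  start: add(add(mul(Z, SSSZ), mul(Z, SZ)), S^4(Z))
  [1] add(add(Z, mul(Z, SZ)), S^4(Z))
  [2] add(mul(Z, SZ), S^4(Z))

Answer: after 2 steps: add(mul(Z, SZ), S^4(Z))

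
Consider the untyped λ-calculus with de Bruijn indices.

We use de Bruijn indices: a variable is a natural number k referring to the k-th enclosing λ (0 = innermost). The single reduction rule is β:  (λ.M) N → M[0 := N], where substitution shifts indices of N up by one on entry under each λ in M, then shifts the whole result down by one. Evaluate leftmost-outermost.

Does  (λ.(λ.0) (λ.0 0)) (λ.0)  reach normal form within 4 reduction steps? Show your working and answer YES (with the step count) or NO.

  start: (λ.(λ.0) (λ.0 0)) (λ.0)
  step 1: (λ.0) (λ.0 0)
  step 2: λ.0 0

Answer: YES — reaches normal form λ.0 0 in 2 ≤ 4 steps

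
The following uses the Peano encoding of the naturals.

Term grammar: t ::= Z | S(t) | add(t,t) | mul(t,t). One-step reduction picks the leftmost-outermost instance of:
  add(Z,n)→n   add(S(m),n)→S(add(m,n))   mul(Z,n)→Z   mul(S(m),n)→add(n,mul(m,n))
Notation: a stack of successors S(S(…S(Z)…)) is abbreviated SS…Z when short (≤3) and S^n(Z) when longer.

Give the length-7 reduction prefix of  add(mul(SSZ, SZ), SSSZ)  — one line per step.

Answer: after 7 steps: S(S(add(add(Z, mul(Z, SZ)), SSSZ)))

Reduction:
  start: add(mul(SSZ, SZ), SSSZ)
  step 1: add(add(SZ, mul(SZ, SZ)), SSSZ)
  step 2: add(S(add(Z, mul(SZ, SZ))), SSSZ)
  step 3: S(add(add(Z, mul(SZ, SZ)), SSSZ))
  step 4: S(add(mul(SZ, SZ), SSSZ))
  step 5: S(add(add(SZ, mul(Z, SZ)), SSSZ))
  step 6: S(add(S(add(Z, mul(Z, SZ))), SSSZ))
  step 7: S(S(add(add(Z, mul(Z, SZ)), SSSZ)))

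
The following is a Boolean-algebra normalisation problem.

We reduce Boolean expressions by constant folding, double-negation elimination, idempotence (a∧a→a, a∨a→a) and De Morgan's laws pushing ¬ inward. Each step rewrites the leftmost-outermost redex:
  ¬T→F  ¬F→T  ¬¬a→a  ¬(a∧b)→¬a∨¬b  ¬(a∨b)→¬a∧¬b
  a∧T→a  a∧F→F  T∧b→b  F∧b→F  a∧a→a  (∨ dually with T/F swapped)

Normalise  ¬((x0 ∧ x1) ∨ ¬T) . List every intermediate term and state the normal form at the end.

  start: ¬((x0 ∧ x1) ∨ ¬T)
  [1] ¬(x0 ∧ x1) ∧ ¬¬T
  [2] (¬x0 ∨ ¬x1) ∧ ¬¬T
  [3] (¬x0 ∨ ¬x1) ∧ T
  [4] ¬x0 ∨ ¬x1

Answer: normal form = ¬x0 ∨ ¬x1  (in 4 steps)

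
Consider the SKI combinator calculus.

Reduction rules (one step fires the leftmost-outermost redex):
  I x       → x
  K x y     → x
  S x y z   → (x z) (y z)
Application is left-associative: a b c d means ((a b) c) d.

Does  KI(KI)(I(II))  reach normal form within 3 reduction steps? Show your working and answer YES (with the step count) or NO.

Answer: NO — after 3 steps the term is II, not yet normal

Derivation:
  start: KI(KI)(I(II))
  [1] I(I(II))
  [2] I(II)
  [3] II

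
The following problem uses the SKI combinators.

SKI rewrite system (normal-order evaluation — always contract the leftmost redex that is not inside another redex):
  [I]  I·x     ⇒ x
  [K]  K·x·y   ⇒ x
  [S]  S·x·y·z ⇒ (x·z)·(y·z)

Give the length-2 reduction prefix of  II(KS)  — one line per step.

  start: II(KS)
  step 1: I(KS)
  step 2: KS

Answer: after 2 steps: KS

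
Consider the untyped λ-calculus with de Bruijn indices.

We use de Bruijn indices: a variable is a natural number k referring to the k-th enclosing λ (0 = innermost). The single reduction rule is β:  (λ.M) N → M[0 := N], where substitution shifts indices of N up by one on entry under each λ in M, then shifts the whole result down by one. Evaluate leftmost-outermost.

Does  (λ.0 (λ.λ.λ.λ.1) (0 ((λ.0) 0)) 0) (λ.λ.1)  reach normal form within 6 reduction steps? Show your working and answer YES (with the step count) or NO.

Answer: YES — reaches normal form λ.λ.λ.1 in 4 ≤ 6 steps

Reduction:
  start: (λ.0 (λ.λ.λ.λ.1) (0 ((λ.0) 0)) 0) (λ.λ.1)
  step 1: (λ.λ.1) (λ.λ.λ.λ.1) ((λ.λ.1) ((λ.0) (λ.λ.1))) (λ.λ.1)
  step 2: (λ.λ.λ.λ.λ.1) ((λ.λ.1) ((λ.0) (λ.λ.1))) (λ.λ.1)
  step 3: (λ.λ.λ.λ.1) (λ.λ.1)
  step 4: λ.λ.λ.1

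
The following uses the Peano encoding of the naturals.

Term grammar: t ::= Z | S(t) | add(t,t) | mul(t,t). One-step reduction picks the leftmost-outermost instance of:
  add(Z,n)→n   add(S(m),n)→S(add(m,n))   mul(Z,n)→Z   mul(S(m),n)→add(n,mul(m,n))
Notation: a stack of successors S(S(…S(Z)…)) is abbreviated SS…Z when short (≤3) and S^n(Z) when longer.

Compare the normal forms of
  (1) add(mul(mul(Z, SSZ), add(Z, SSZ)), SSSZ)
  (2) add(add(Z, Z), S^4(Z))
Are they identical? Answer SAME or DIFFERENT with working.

Answer: DIFFERENT — A ⇓ SSSZ, B ⇓ S^4(Z)

Reduction:
Term A:
  start: add(mul(mul(Z, SSZ), add(Z, SSZ)), SSSZ)
  step 1: add(mul(Z, add(Z, SSZ)), SSSZ)
  step 2: add(Z, SSSZ)
  step 3: SSSZ

Term B:
  start: add(add(Z, Z), S^4(Z))
  step 1: add(Z, S^4(Z))
  step 2: S^4(Z)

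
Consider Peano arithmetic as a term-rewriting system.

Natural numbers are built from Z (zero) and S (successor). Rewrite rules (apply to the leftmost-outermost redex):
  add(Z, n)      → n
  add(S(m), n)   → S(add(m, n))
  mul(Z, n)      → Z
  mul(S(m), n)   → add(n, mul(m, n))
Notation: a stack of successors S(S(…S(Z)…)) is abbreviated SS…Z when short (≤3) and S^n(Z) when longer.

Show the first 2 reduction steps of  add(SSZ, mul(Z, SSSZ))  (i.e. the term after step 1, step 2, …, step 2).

  start: add(SSZ, mul(Z, SSSZ))
  step 1: S(add(SZ, mul(Z, SSSZ)))
  step 2: S(S(add(Z, mul(Z, SSSZ))))

Answer: after 2 steps: S(S(add(Z, mul(Z, SSSZ))))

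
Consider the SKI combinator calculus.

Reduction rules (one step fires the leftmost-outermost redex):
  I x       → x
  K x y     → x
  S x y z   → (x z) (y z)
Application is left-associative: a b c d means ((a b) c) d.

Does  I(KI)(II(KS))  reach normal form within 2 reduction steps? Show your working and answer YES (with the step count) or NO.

  start: I(KI)(II(KS))
  →1  KI(II(KS))
  →2  I

Answer: YES — reaches normal form I in 2 ≤ 2 steps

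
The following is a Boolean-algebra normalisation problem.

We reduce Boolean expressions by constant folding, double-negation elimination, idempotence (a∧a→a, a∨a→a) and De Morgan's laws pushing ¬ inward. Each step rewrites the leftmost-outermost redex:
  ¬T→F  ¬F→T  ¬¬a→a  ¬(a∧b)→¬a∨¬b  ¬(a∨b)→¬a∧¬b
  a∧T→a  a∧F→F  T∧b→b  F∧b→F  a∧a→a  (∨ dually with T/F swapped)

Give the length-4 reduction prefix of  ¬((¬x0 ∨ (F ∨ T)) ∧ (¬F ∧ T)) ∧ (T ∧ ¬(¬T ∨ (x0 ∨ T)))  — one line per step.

Answer: after 4 steps: ((x0 ∧ (¬F ∧ ¬T)) ∨ ¬(¬F ∧ T)) ∧ (T ∧ ¬(¬T ∨ (x0 ∨ T)))

Derivation:
  start: ¬((¬x0 ∨ (F ∨ T)) ∧ (¬F ∧ T)) ∧ (T ∧ ¬(¬T ∨ (x0 ∨ T)))
  →1  (¬(¬x0 ∨ (F ∨ T)) ∨ ¬(¬F ∧ T)) ∧ (T ∧ ¬(¬T ∨ (x0 ∨ T)))
  →2  ((¬¬x0 ∧ ¬(F ∨ T)) ∨ ¬(¬F ∧ T)) ∧ (T ∧ ¬(¬T ∨ (x0 ∨ T)))
  →3  ((x0 ∧ ¬(F ∨ T)) ∨ ¬(¬F ∧ T)) ∧ (T ∧ ¬(¬T ∨ (x0 ∨ T)))
  →4  ((x0 ∧ (¬F ∧ ¬T)) ∨ ¬(¬F ∧ T)) ∧ (T ∧ ¬(¬T ∨ (x0 ∨ T)))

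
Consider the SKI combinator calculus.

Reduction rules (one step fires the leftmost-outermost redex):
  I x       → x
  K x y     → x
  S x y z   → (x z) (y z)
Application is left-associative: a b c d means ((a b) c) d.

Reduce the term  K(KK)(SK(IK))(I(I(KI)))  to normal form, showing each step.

Answer: normal form = K  (in 2 steps)

Working:
  start: K(KK)(SK(IK))(I(I(KI)))
  →1  KK(I(I(KI)))
  →2  K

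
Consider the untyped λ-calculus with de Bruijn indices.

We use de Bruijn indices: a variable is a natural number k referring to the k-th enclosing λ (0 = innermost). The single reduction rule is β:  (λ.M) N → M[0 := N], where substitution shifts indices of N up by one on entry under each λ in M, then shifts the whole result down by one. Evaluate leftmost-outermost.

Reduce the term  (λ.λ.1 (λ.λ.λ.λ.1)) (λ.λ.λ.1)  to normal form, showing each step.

Answer: normal form = λ.λ.λ.1  (in 2 steps)

Derivation:
  start: (λ.λ.1 (λ.λ.λ.λ.1)) (λ.λ.λ.1)
  step 1: λ.(λ.λ.λ.1) (λ.λ.λ.λ.1)
  step 2: λ.λ.λ.1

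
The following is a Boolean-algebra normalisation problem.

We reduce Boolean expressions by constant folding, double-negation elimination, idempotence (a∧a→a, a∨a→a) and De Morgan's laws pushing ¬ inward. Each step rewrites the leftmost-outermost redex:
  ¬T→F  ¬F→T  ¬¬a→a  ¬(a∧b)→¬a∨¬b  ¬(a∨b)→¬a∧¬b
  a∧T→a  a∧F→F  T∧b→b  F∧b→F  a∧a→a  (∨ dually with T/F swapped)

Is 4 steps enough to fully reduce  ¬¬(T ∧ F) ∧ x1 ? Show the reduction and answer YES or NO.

  start: ¬¬(T ∧ F) ∧ x1
  step 1: (T ∧ F) ∧ x1
  step 2: F ∧ x1
  step 3: F

Answer: YES — reaches normal form F in 3 ≤ 4 steps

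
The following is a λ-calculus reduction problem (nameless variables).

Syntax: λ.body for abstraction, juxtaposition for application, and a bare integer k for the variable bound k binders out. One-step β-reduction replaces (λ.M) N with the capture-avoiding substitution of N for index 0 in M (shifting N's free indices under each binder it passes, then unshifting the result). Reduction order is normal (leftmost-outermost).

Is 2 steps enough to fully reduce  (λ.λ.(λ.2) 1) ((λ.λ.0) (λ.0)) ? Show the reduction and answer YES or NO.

Answer: NO — after 2 steps the term is λ.(λ.λ.0) (λ.0), not yet normal

Reduction:
  start: (λ.λ.(λ.2) 1) ((λ.λ.0) (λ.0))
  step 1: λ.(λ.(λ.λ.0) (λ.0)) ((λ.λ.0) (λ.0))
  step 2: λ.(λ.λ.0) (λ.0)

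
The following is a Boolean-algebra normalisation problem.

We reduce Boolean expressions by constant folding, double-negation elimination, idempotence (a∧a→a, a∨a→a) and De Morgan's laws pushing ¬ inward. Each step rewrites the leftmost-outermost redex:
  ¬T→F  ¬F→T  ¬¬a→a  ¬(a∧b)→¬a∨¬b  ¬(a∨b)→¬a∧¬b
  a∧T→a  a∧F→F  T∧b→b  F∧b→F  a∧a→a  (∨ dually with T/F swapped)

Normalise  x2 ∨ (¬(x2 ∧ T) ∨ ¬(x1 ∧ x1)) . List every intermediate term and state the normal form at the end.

Answer: normal form = x2 ∨ (¬x2 ∨ ¬x1)  (in 5 steps)

Reduction:
  start: x2 ∨ (¬(x2 ∧ T) ∨ ¬(x1 ∧ x1))
  step 1: x2 ∨ ((¬x2 ∨ ¬T) ∨ ¬(x1 ∧ x1))
  step 2: x2 ∨ ((¬x2 ∨ F) ∨ ¬(x1 ∧ x1))
  step 3: x2 ∨ (¬x2 ∨ ¬(x1 ∧ x1))
  step 4: x2 ∨ (¬x2 ∨ (¬x1 ∨ ¬x1))
  step 5: x2 ∨ (¬x2 ∨ ¬x1)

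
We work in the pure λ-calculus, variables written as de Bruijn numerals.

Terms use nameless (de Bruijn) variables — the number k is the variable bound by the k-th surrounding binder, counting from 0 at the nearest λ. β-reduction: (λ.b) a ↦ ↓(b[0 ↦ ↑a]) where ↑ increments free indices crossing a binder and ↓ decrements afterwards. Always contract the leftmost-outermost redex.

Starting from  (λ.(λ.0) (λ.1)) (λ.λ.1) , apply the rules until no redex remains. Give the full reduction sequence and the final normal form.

Answer: normal form = λ.λ.λ.1  (in 2 steps)

Derivation:
  start: (λ.(λ.0) (λ.1)) (λ.λ.1)
  step 1: (λ.0) (λ.λ.λ.1)
  step 2: λ.λ.λ.1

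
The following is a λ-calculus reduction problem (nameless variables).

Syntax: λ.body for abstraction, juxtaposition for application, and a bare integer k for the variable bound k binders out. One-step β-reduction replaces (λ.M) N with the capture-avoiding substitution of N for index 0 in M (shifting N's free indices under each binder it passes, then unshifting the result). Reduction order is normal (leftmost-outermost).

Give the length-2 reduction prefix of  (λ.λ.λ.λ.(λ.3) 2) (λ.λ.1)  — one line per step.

Answer: after 2 steps: λ.λ.λ.2

Reduction:
  start: (λ.λ.λ.λ.(λ.3) 2) (λ.λ.1)
  [1] λ.λ.λ.(λ.3) 2
  [2] λ.λ.λ.2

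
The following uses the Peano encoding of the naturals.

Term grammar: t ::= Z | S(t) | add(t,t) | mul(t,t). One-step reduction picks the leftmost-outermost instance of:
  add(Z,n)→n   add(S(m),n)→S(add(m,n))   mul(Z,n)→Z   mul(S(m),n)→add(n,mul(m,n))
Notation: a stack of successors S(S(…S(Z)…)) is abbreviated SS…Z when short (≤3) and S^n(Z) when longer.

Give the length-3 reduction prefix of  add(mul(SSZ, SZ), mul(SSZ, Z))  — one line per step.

Answer: after 3 steps: S(add(add(Z, mul(SZ, SZ)), mul(SSZ, Z)))

Derivation:
  start: add(mul(SSZ, SZ), mul(SSZ, Z))
  [1] add(add(SZ, mul(SZ, SZ)), mul(SSZ, Z))
  [2] add(S(add(Z, mul(SZ, SZ))), mul(SSZ, Z))
  [3] S(add(add(Z, mul(SZ, SZ)), mul(SSZ, Z)))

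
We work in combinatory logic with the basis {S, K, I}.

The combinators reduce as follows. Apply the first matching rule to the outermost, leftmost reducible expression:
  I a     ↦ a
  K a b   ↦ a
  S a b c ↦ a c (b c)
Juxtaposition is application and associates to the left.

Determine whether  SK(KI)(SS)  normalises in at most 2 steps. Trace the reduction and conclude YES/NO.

  start: SK(KI)(SS)
  →1  K(SS)(KI(SS))
  →2  SS

Answer: YES — reaches normal form SS in 2 ≤ 2 steps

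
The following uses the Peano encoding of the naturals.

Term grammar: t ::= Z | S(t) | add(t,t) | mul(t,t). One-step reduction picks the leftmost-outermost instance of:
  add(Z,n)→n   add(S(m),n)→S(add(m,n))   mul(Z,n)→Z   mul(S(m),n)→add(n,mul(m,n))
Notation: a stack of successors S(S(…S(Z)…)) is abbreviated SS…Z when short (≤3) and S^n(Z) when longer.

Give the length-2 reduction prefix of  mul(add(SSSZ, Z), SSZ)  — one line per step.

  start: mul(add(SSSZ, Z), SSZ)
  step 1: mul(S(add(SSZ, Z)), SSZ)
  step 2: add(SSZ, mul(add(SSZ, Z), SSZ))

Answer: after 2 steps: add(SSZ, mul(add(SSZ, Z), SSZ))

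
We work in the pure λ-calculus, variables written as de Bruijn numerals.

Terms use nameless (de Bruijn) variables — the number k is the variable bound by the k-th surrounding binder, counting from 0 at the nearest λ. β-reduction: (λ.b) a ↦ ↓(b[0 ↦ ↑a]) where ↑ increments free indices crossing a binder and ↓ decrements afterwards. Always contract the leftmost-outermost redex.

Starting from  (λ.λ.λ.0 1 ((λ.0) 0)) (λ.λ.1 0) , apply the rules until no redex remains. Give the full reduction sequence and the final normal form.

  start: (λ.λ.λ.0 1 ((λ.0) 0)) (λ.λ.1 0)
  [1] λ.λ.0 1 ((λ.0) 0)
  [2] λ.λ.0 1 0

Answer: normal form = λ.λ.0 1 0  (in 2 steps)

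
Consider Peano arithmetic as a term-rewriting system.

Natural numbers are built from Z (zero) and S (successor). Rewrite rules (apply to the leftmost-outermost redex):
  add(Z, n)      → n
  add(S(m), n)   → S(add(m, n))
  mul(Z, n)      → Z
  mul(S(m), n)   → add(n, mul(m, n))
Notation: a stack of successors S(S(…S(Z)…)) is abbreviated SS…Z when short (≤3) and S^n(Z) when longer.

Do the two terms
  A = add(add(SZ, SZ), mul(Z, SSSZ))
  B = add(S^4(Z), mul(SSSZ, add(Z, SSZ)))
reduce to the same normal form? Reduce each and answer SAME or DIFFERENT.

Answer: DIFFERENT — A ⇓ SSZ, B ⇓ S^10(Z)

Derivation:
Term A:
  start: add(add(SZ, SZ), mul(Z, SSSZ))
  step 1: add(S(add(Z, SZ)), mul(Z, SSSZ))
  step 2: S(add(add(Z, SZ), mul(Z, SSSZ)))
  step 3: S(add(SZ, mul(Z, SSSZ)))
  step 4: S(S(add(Z, mul(Z, SSSZ))))
  step 5: S(S(mul(Z, SSSZ)))
  step 6: SSZ

Term B:
  start: add(S^4(Z), mul(SSSZ, add(Z, SSZ)))
  step 1: S(add(SSSZ, mul(SSSZ, add(Z, SSZ))))
  step 2: S(S(add(SSZ, mul(SSSZ, add(Z, SSZ)))))
  step 3: S(S(S(add(SZ, mul(SSSZ, add(Z, SSZ))))))
  step 4: S(S(S(S(add(Z, mul(SSSZ, add(Z, SSZ)))))))
  step 5: S(S(S(S(mul(SSSZ, add(Z, SSZ))))))
  step 6: S(S(S(S(add(add(Z, SSZ), mul(SSZ, add(Z, SSZ)))))))
  step 7: S(S(S(S(add(SSZ, mul(SSZ, add(Z, SSZ)))))))
  step 8: S(S(S(S(S(add(SZ, mul(SSZ, add(Z, SSZ))))))))
  step 9: S(S(S(S(S(S(add(Z, mul(SSZ, add(Z, SSZ)))))))))
  step 10: S(S(S(S(S(S(mul(SSZ, add(Z, SSZ))))))))
  step 11: S(S(S(S(S(S(add(add(Z, SSZ), mul(SZ, add(Z, SSZ)))))))))
  step 12: S(S(S(S(S(S(add(SSZ, mul(SZ, add(Z, SSZ)))))))))
  step 13: S(S(S(S(S(S(S(add(SZ, mul(SZ, add(Z, SSZ))))))))))
  step 14: S(S(S(S(S(S(S(S(add(Z, mul(SZ, add(Z, SSZ)))))))))))
  step 15: S(S(S(S(S(S(S(S(mul(SZ, add(Z, SSZ))))))))))
  step 16: S(S(S(S(S(S(S(S(add(add(Z, SSZ), mul(Z, add(Z, SSZ)))))))))))
  step 17: S(S(S(S(S(S(S(S(add(SSZ, mul(Z, add(Z, SSZ)))))))))))
  step 18: S(S(S(S(S(S(S(S(S(add(SZ, mul(Z, add(Z, SSZ))))))))))))
  step 19: S(S(S(S(S(S(S(S(S(S(add(Z, mul(Z, add(Z, SSZ)))))))))))))
  step 20: S(S(S(S(S(S(S(S(S(S(mul(Z, add(Z, SSZ))))))))))))
  step 21: S^10(Z)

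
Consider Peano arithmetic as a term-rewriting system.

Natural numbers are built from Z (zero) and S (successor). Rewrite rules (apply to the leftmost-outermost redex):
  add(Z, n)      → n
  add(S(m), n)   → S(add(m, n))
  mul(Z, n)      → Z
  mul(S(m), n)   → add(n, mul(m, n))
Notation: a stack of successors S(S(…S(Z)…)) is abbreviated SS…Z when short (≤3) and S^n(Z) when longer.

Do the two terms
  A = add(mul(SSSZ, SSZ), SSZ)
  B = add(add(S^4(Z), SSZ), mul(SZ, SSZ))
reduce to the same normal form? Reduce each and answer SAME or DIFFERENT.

Answer: SAME — A ⇓ S^8(Z), B ⇓ S^8(Z)

Working:
Term A:
  start: add(mul(SSSZ, SSZ), SSZ)
  step 1: add(add(SSZ, mul(SSZ, SSZ)), SSZ)
  step 2: add(S(add(SZ, mul(SSZ, SSZ))), SSZ)
  step 3: S(add(add(SZ, mul(SSZ, SSZ)), SSZ))
  step 4: S(add(S(add(Z, mul(SSZ, SSZ))), SSZ))
  step 5: S(S(add(add(Z, mul(SSZ, SSZ)), SSZ)))
  step 6: S(S(add(mul(SSZ, SSZ), SSZ)))
  step 7: S(S(add(add(SSZ, mul(SZ, SSZ)), SSZ)))
  step 8: S(S(add(S(add(SZ, mul(SZ, SSZ))), SSZ)))
  step 9: S(S(S(add(add(SZ, mul(SZ, SSZ)), SSZ))))
  step 10: S(S(S(add(S(add(Z, mul(SZ, SSZ))), SSZ))))
  step 11: S(S(S(S(add(add(Z, mul(SZ, SSZ)), SSZ)))))
  step 12: S(S(S(S(add(mul(SZ, SSZ), SSZ)))))
  step 13: S(S(S(S(add(add(SSZ, mul(Z, SSZ)), SSZ)))))
  step 14: S(S(S(S(add(S(add(SZ, mul(Z, SSZ))), SSZ)))))
  step 15: S(S(S(S(S(add(add(SZ, mul(Z, SSZ)), SSZ))))))
  step 16: S(S(S(S(S(add(S(add(Z, mul(Z, SSZ))), SSZ))))))
  step 17: S(S(S(S(S(S(add(add(Z, mul(Z, SSZ)), SSZ)))))))
  step 18: S(S(S(S(S(S(add(mul(Z, SSZ), SSZ)))))))
  step 19: S(S(S(S(S(S(add(Z, SSZ)))))))
  step 20: S^8(Z)

Term B:
  start: add(add(S^4(Z), SSZ), mul(SZ, SSZ))
  step 1: add(S(add(SSSZ, SSZ)), mul(SZ, SSZ))
  step 2: S(add(add(SSSZ, SSZ), mul(SZ, SSZ)))
  step 3: S(add(S(add(SSZ, SSZ)), mul(SZ, SSZ)))
  step 4: S(S(add(add(SSZ, SSZ), mul(SZ, SSZ))))
  step 5: S(S(add(S(add(SZ, SSZ)), mul(SZ, SSZ))))
  step 6: S(S(S(add(add(SZ, SSZ), mul(SZ, SSZ)))))
  step 7: S(S(S(add(S(add(Z, SSZ)), mul(SZ, SSZ)))))
  step 8: S(S(S(S(add(add(Z, SSZ), mul(SZ, SSZ))))))
  step 9: S(S(S(S(add(SSZ, mul(SZ, SSZ))))))
  step 10: S(S(S(S(S(add(SZ, mul(SZ, SSZ)))))))
  step 11: S(S(S(S(S(S(add(Z, mul(SZ, SSZ))))))))
  step 12: S(S(S(S(S(S(mul(SZ, SSZ)))))))
  step 13: S(S(S(S(S(S(add(SSZ, mul(Z, SSZ))))))))
  step 14: S(S(S(S(S(S(S(add(SZ, mul(Z, SSZ)))))))))
  step 15: S(S(S(S(S(S(S(S(add(Z, mul(Z, SSZ))))))))))
  step 16: S(S(S(S(S(S(S(S(mul(Z, SSZ)))))))))
  step 17: S^8(Z)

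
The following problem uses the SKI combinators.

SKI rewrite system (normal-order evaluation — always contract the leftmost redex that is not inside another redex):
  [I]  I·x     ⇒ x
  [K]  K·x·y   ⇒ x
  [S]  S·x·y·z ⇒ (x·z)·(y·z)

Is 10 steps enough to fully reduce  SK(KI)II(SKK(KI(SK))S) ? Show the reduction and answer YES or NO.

  start: SK(KI)II(SKK(KI(SK))S)
  [1] KI(KII)I(SKK(KI(SK))S)
  [2] II(SKK(KI(SK))S)
  [3] I(SKK(KI(SK))S)
  [4] SKK(KI(SK))S
  [5] K(KI(SK))(K(KI(SK)))S
  [6] KI(SK)S
  [7] IS
  [8] S

Answer: YES — reaches normal form S in 8 ≤ 10 steps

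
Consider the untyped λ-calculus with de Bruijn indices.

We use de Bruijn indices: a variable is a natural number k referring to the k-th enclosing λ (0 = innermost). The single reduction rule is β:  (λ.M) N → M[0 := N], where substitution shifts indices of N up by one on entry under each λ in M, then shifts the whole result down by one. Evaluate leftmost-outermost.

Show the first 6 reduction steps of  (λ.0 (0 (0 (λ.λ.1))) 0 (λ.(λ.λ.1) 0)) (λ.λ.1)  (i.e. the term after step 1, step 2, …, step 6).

Answer: after 6 steps: λ.λ.λ.1

Working:
  start: (λ.0 (0 (0 (λ.λ.1))) 0 (λ.(λ.λ.1) 0)) (λ.λ.1)
  step 1: (λ.λ.1) ((λ.λ.1) ((λ.λ.1) (λ.λ.1))) (λ.λ.1) (λ.(λ.λ.1) 0)
  step 2: (λ.(λ.λ.1) ((λ.λ.1) (λ.λ.1))) (λ.λ.1) (λ.(λ.λ.1) 0)
  step 3: (λ.λ.1) ((λ.λ.1) (λ.λ.1)) (λ.(λ.λ.1) 0)
  step 4: (λ.(λ.λ.1) (λ.λ.1)) (λ.(λ.λ.1) 0)
  step 5: (λ.λ.1) (λ.λ.1)
  step 6: λ.λ.λ.1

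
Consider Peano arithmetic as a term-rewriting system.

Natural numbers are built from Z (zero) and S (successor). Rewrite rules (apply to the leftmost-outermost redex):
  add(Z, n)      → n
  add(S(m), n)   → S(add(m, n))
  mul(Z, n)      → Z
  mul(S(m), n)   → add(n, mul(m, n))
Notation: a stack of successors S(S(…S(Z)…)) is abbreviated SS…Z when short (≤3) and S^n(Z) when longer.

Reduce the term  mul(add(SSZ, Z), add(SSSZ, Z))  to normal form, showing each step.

  start: mul(add(SSZ, Z), add(SSSZ, Z))
  step 1: mul(S(add(SZ, Z)), add(SSSZ, Z))
  step 2: add(add(SSSZ, Z), mul(add(SZ, Z), add(SSSZ, Z)))
  step 3: add(S(add(SSZ, Z)), mul(add(SZ, Z), add(SSSZ, Z)))
  step 4: S(add(add(SSZ, Z), mul(add(SZ, Z), add(SSSZ, Z))))
  step 5: S(add(S(add(SZ, Z)), mul(add(SZ, Z), add(SSSZ, Z))))
  step 6: S(S(add(add(SZ, Z), mul(add(SZ, Z), add(SSSZ, Z)))))
  step 7: S(S(add(S(add(Z, Z)), mul(add(SZ, Z), add(SSSZ, Z)))))
  step 8: S(S(S(add(add(Z, Z), mul(add(SZ, Z), add(SSSZ, Z))))))
  step 9: S(S(S(add(Z, mul(add(SZ, Z), add(SSSZ, Z))))))
  step 10: S(S(S(mul(add(SZ, Z), add(SSSZ, Z)))))
  step 11: S(S(S(mul(S(add(Z, Z)), add(SSSZ, Z)))))
  step 12: S(S(S(add(add(SSSZ, Z), mul(add(Z, Z), add(SSSZ, Z))))))
  step 13: S(S(S(add(S(add(SSZ, Z)), mul(add(Z, Z), add(SSSZ, Z))))))
  step 14: S(S(S(S(add(add(SSZ, Z), mul(add(Z, Z), add(SSSZ, Z)))))))
  step 15: S(S(S(S(add(S(add(SZ, Z)), mul(add(Z, Z), add(SSSZ, Z)))))))
  step 16: S(S(S(S(S(add(add(SZ, Z), mul(add(Z, Z), add(SSSZ, Z))))))))
  step 17: S(S(S(S(S(add(S(add(Z, Z)), mul(add(Z, Z), add(SSSZ, Z))))))))
  step 18: S(S(S(S(S(S(add(add(Z, Z), mul(add(Z, Z), add(SSSZ, Z)))))))))
  step 19: S(S(S(S(S(S(add(Z, mul(add(Z, Z), add(SSSZ, Z)))))))))
  step 20: S(S(S(S(S(S(mul(add(Z, Z), add(SSSZ, Z))))))))
  step 21: S(S(S(S(S(S(mul(Z, add(SSSZ, Z))))))))
  step 22: S^6(Z)

Answer: normal form = S^6(Z)  (in 22 steps)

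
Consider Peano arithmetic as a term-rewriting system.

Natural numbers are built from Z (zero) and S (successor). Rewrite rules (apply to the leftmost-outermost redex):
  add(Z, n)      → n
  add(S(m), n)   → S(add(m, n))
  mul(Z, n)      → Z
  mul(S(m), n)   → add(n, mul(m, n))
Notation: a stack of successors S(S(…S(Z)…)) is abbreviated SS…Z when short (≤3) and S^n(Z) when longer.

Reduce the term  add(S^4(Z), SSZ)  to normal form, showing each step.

  start: add(S^4(Z), SSZ)
  [1] S(add(SSSZ, SSZ))
  [2] S(S(add(SSZ, SSZ)))
  [3] S(S(S(add(SZ, SSZ))))
  [4] S(S(S(S(add(Z, SSZ)))))
  [5] S^6(Z)

Answer: normal form = S^6(Z)  (in 5 steps)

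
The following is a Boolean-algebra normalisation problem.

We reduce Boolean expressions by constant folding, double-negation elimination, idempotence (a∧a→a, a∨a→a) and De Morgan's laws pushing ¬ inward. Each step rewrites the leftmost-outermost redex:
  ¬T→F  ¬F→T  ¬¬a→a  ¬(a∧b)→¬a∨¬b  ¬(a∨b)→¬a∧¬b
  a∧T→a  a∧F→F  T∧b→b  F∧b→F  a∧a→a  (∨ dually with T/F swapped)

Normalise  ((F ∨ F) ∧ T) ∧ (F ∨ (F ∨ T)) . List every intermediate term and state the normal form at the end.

Answer: normal form = F  (in 3 steps)

Derivation:
  start: ((F ∨ F) ∧ T) ∧ (F ∨ (F ∨ T))
  [1] (F ∨ F) ∧ (F ∨ (F ∨ T))
  [2] F ∧ (F ∨ (F ∨ T))
  [3] F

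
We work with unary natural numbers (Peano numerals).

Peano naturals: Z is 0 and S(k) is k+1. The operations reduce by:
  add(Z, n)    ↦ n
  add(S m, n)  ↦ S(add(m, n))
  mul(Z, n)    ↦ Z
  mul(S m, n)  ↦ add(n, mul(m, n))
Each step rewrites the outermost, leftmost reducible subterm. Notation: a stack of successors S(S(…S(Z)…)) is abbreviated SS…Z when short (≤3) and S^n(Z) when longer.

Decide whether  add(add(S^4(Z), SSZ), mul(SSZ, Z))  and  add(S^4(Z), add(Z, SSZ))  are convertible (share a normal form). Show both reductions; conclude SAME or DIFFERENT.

Term A:
  start: add(add(S^4(Z), SSZ), mul(SSZ, Z))
  [1] add(S(add(SSSZ, SSZ)), mul(SSZ, Z))
  [2] S(add(add(SSSZ, SSZ), mul(SSZ, Z)))
  [3] S(add(S(add(SSZ, SSZ)), mul(SSZ, Z)))
  [4] S(S(add(add(SSZ, SSZ), mul(SSZ, Z))))
  [5] S(S(add(S(add(SZ, SSZ)), mul(SSZ, Z))))
  [6] S(S(S(add(add(SZ, SSZ), mul(SSZ, Z)))))
  [7] S(S(S(add(S(add(Z, SSZ)), mul(SSZ, Z)))))
  [8] S(S(S(S(add(add(Z, SSZ), mul(SSZ, Z))))))
  [9] S(S(S(S(add(SSZ, mul(SSZ, Z))))))
  [10] S(S(S(S(S(add(SZ, mul(SSZ, Z)))))))
  [11] S(S(S(S(S(S(add(Z, mul(SSZ, Z))))))))
  [12] S(S(S(S(S(S(mul(SSZ, Z)))))))
  [13] S(S(S(S(S(S(add(Z, mul(SZ, Z))))))))
  [14] S(S(S(S(S(S(mul(SZ, Z)))))))
  [15] S(S(S(S(S(S(add(Z, mul(Z, Z))))))))
  [16] S(S(S(S(S(S(mul(Z, Z)))))))
  [17] S^6(Z)

Term B:
  start: add(S^4(Z), add(Z, SSZ))
  [1] S(add(SSSZ, add(Z, SSZ)))
  [2] S(S(add(SSZ, add(Z, SSZ))))
  [3] S(S(S(add(SZ, add(Z, SSZ)))))
  [4] S(S(S(S(add(Z, add(Z, SSZ))))))
  [5] S(S(S(S(add(Z, SSZ)))))
  [6] S^6(Z)

Answer: SAME — A ⇓ S^6(Z), B ⇓ S^6(Z)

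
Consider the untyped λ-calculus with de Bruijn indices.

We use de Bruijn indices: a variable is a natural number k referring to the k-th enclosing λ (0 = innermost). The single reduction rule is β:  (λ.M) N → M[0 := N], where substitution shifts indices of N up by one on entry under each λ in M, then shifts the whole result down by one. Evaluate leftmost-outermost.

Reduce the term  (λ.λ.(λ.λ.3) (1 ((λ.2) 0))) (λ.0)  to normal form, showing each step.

  start: (λ.λ.(λ.λ.3) (1 ((λ.2) 0))) (λ.0)
  [1] λ.(λ.λ.λ.0) ((λ.0) ((λ.λ.0) 0))
  [2] λ.λ.λ.0

Answer: normal form = λ.λ.λ.0  (in 2 steps)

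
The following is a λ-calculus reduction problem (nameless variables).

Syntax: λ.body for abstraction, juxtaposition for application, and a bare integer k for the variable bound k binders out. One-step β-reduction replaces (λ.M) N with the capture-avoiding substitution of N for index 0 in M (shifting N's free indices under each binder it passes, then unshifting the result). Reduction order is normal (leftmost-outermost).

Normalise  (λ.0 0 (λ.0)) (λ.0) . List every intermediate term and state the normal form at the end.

Answer: normal form = λ.0  (in 3 steps)

Reduction:
  start: (λ.0 0 (λ.0)) (λ.0)
  step 1: (λ.0) (λ.0) (λ.0)
  step 2: (λ.0) (λ.0)
  step 3: λ.0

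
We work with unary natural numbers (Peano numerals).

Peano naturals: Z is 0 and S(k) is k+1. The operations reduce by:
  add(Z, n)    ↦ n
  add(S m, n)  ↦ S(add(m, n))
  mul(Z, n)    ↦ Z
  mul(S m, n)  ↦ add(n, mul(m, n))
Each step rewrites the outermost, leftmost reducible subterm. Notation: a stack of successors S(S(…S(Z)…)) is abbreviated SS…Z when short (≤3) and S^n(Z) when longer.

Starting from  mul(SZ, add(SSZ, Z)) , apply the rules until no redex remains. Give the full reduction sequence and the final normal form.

  start: mul(SZ, add(SSZ, Z))
  →1  add(add(SSZ, Z), mul(Z, add(SSZ, Z)))
  →2  add(S(add(SZ, Z)), mul(Z, add(SSZ, Z)))
  →3  S(add(add(SZ, Z), mul(Z, add(SSZ, Z))))
  →4  S(add(S(add(Z, Z)), mul(Z, add(SSZ, Z))))
  →5  S(S(add(add(Z, Z), mul(Z, add(SSZ, Z)))))
  →6  S(S(add(Z, mul(Z, add(SSZ, Z)))))
  →7  S(S(mul(Z, add(SSZ, Z))))
  →8  SSZ

Answer: normal form = SSZ  (in 8 steps)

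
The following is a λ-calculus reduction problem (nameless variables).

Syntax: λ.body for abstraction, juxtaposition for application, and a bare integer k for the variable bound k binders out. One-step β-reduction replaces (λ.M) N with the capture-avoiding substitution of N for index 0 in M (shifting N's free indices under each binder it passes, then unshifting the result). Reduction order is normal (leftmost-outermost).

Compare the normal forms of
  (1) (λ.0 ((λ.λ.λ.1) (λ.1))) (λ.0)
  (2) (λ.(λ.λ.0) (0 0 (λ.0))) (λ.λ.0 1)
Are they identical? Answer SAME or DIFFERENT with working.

Term A:
  start: (λ.0 ((λ.λ.λ.1) (λ.1))) (λ.0)
  step 1: (λ.0) ((λ.λ.λ.1) (λ.λ.0))
  step 2: (λ.λ.λ.1) (λ.λ.0)
  step 3: λ.λ.1

Term B:
  start: (λ.(λ.λ.0) (0 0 (λ.0))) (λ.λ.0 1)
  step 1: (λ.λ.0) ((λ.λ.0 1) (λ.λ.0 1) (λ.0))
  step 2: λ.0

Answer: DIFFERENT — A ⇓ λ.λ.1, B ⇓ λ.0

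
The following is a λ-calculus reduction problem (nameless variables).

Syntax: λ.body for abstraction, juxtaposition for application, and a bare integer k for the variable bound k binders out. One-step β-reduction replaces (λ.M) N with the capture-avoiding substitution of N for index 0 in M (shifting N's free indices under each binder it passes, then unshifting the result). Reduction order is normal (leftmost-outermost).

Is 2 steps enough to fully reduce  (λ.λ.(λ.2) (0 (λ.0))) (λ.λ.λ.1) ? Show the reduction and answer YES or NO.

  start: (λ.λ.(λ.2) (0 (λ.0))) (λ.λ.λ.1)
  →1  λ.(λ.λ.λ.λ.1) (0 (λ.0))
  →2  λ.λ.λ.λ.1

Answer: YES — reaches normal form λ.λ.λ.λ.1 in 2 ≤ 2 steps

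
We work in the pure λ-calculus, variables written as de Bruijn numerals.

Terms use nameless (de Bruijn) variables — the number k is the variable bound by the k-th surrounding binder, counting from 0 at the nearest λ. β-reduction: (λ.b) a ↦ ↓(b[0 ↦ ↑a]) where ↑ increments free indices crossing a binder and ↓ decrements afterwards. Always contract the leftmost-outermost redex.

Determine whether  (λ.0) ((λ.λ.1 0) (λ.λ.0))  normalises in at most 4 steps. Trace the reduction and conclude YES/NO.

  start: (λ.0) ((λ.λ.1 0) (λ.λ.0))
  [1] (λ.λ.1 0) (λ.λ.0)
  [2] λ.(λ.λ.0) 0
  [3] λ.λ.0

Answer: YES — reaches normal form λ.λ.0 in 3 ≤ 4 steps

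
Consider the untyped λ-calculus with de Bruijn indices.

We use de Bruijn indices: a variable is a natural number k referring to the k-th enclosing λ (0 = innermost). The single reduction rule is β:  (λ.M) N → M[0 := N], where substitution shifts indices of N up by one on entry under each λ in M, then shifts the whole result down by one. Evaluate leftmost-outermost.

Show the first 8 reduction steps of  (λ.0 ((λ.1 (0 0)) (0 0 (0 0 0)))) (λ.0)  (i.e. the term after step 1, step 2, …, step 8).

Answer: after 8 steps: (λ.0) ((λ.0) (λ.0) ((λ.0) (λ.0) (λ.0)))

Working:
  start: (λ.0 ((λ.1 (0 0)) (0 0 (0 0 0)))) (λ.0)
  [1] (λ.0) ((λ.(λ.0) (0 0)) ((λ.0) (λ.0) ((λ.0) (λ.0) (λ.0))))
  [2] (λ.(λ.0) (0 0)) ((λ.0) (λ.0) ((λ.0) (λ.0) (λ.0)))
  [3] (λ.0) ((λ.0) (λ.0) ((λ.0) (λ.0) (λ.0)) ((λ.0) (λ.0) ((λ.0) (λ.0) (λ.0))))
  [4] (λ.0) (λ.0) ((λ.0) (λ.0) (λ.0)) ((λ.0) (λ.0) ((λ.0) (λ.0) (λ.0)))
  [5] (λ.0) ((λ.0) (λ.0) (λ.0)) ((λ.0) (λ.0) ((λ.0) (λ.0) (λ.0)))
  [6] (λ.0) (λ.0) (λ.0) ((λ.0) (λ.0) ((λ.0) (λ.0) (λ.0)))
  [7] (λ.0) (λ.0) ((λ.0) (λ.0) ((λ.0) (λ.0) (λ.0)))
  [8] (λ.0) ((λ.0) (λ.0) ((λ.0) (λ.0) (λ.0)))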